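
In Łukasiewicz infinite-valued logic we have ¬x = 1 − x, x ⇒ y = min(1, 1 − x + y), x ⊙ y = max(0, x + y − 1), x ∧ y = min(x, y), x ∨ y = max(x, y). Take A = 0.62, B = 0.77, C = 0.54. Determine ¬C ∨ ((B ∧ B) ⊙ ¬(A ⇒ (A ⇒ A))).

¬C = 1 − 0.54 = 0.46
B ∧ B = min(0.77, 0.77) = 0.77
A ⇒ A = min(1, 1 − 0.62 + 0.62) = min(1, 1.00) = 1.00
A ⇒ (A ⇒ A) = min(1, 1 − 0.62 + 1.00) = min(1, 1.38) = 1.00
¬(A ⇒ (A ⇒ A)) = 1 − 1.00 = 0.00
(B ∧ B) ⊙ ¬(A ⇒ (A ⇒ A)) = max(0, 0.77 + 0.00 − 1) = max(0, -0.23) = 0.00
¬C ∨ ((B ∧ B) ⊙ ¬(A ⇒ (A ⇒ A))) = max(0.46, 0.00) = 0.46

0.46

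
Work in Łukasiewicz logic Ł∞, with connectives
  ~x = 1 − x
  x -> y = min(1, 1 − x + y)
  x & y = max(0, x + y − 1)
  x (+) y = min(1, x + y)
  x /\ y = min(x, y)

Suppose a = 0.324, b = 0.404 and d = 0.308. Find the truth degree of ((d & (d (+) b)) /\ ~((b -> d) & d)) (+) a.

d (+) b = min(1, 0.308 + 0.404) = min(1, 0.712) = 0.712
d & (d (+) b) = max(0, 0.308 + 0.712 − 1) = max(0, 0.020) = 0.020
b -> d = min(1, 1 − 0.404 + 0.308) = min(1, 0.904) = 0.904
(b -> d) & d = max(0, 0.904 + 0.308 − 1) = max(0, 0.212) = 0.212
~((b -> d) & d) = 1 − 0.212 = 0.788
(d & (d (+) b)) /\ ~((b -> d) & d) = min(0.020, 0.788) = 0.020
((d & (d (+) b)) /\ ~((b -> d) & d)) (+) a = min(1, 0.020 + 0.324) = min(1, 0.344) = 0.344

0.344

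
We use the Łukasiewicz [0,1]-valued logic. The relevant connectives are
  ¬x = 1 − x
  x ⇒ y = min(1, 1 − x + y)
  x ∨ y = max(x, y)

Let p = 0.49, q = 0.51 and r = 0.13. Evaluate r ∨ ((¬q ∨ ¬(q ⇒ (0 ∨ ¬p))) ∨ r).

¬q = 1 − 0.51 = 0.49
¬p = 1 − 0.49 = 0.51
0 ∨ ¬p = max(0.00, 0.51) = 0.51
q ⇒ (0 ∨ ¬p) = min(1, 1 − 0.51 + 0.51) = min(1, 1.00) = 1.00
¬(q ⇒ (0 ∨ ¬p)) = 1 − 1.00 = 0.00
¬q ∨ ¬(q ⇒ (0 ∨ ¬p)) = max(0.49, 0.00) = 0.49
(¬q ∨ ¬(q ⇒ (0 ∨ ¬p))) ∨ r = max(0.49, 0.13) = 0.49
r ∨ ((¬q ∨ ¬(q ⇒ (0 ∨ ¬p))) ∨ r) = max(0.13, 0.49) = 0.49

0.49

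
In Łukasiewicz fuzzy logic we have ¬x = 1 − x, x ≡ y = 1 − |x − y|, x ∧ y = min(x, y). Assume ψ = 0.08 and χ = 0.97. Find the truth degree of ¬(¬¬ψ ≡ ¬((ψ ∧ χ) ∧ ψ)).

¬ψ = 1 − 0.08 = 0.92
¬¬ψ = 1 − 0.92 = 0.08
ψ ∧ χ = min(0.08, 0.97) = 0.08
(ψ ∧ χ) ∧ ψ = min(0.08, 0.08) = 0.08
¬((ψ ∧ χ) ∧ ψ) = 1 − 0.08 = 0.92
¬¬ψ ≡ ¬((ψ ∧ χ) ∧ ψ) = 1 − |0.08 − 0.92| = 1 − 0.84 = 0.16
¬(¬¬ψ ≡ ¬((ψ ∧ χ) ∧ ψ)) = 1 − 0.16 = 0.84

0.84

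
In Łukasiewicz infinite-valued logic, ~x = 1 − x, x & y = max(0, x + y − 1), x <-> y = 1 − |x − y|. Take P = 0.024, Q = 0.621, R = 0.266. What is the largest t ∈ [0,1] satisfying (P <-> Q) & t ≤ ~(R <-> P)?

0.839

P <-> Q = 1 − |0.024 − 0.621| = 1 − 0.597 = 0.403
So the left factor is P <-> Q = 0.403.
R <-> P = 1 − |0.266 − 0.024| = 1 − 0.242 = 0.758
~(R <-> P) = 1 − 0.758 = 0.242
So the right-hand bound is ~(R <-> P) = 0.242.
The residuum of the Łukasiewicz t-norm gives the supremum: min(1, 1 − 0.403 + 0.242).
1 − 0.403 + 0.242 = 0.839, so t = min(1, 0.839) = 0.839.
Check: 0.403 & 0.839 = max(0, 0.242) = 0.242 ≤ 0.242.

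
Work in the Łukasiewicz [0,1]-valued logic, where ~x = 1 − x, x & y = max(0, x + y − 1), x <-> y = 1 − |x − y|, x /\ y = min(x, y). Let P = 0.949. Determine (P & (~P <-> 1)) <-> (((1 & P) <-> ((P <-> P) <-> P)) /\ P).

0.051

~P = 1 − 0.949 = 0.051
~P <-> 1 = 1 − |0.051 − 1.000| = 1 − 0.949 = 0.051
P & (~P <-> 1) = max(0, 0.949 + 0.051 − 1) = max(0, 0.000) = 0.000
1 & P = max(0, 1.000 + 0.949 − 1) = max(0, 0.949) = 0.949
P <-> P = 1 − |0.949 − 0.949| = 1 − 0.000 = 1.000
(P <-> P) <-> P = 1 − |1.000 − 0.949| = 1 − 0.051 = 0.949
(1 & P) <-> ((P <-> P) <-> P) = 1 − |0.949 − 0.949| = 1 − 0.000 = 1.000
((1 & P) <-> ((P <-> P) <-> P)) /\ P = min(1.000, 0.949) = 0.949
(P & (~P <-> 1)) <-> (((1 & P) <-> ((P <-> P) <-> P)) /\ P) = 1 − |0.000 − 0.949| = 1 − 0.949 = 0.051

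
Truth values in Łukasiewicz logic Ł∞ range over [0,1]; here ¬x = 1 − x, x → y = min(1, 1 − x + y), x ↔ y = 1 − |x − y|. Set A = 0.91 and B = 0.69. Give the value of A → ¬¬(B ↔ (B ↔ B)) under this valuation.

0.78

B ↔ B = 1 − |0.69 − 0.69| = 1 − 0.00 = 1.00
B ↔ (B ↔ B) = 1 − |0.69 − 1.00| = 1 − 0.31 = 0.69
¬(B ↔ (B ↔ B)) = 1 − 0.69 = 0.31
¬¬(B ↔ (B ↔ B)) = 1 − 0.31 = 0.69
A → ¬¬(B ↔ (B ↔ B)) = min(1, 1 − 0.91 + 0.69) = min(1, 0.78) = 0.78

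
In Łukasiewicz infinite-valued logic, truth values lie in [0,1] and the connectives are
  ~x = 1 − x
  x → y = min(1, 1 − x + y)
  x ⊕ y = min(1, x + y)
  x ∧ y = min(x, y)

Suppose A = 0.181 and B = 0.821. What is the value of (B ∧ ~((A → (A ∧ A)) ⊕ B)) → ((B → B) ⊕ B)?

1.000

A ∧ A = min(0.181, 0.181) = 0.181
A → (A ∧ A) = min(1, 1 − 0.181 + 0.181) = min(1, 1.000) = 1.000
(A → (A ∧ A)) ⊕ B = min(1, 1.000 + 0.821) = min(1, 1.821) = 1.000
~((A → (A ∧ A)) ⊕ B) = 1 − 1.000 = 0.000
B ∧ ~((A → (A ∧ A)) ⊕ B) = min(0.821, 0.000) = 0.000
B → B = min(1, 1 − 0.821 + 0.821) = min(1, 1.000) = 1.000
(B → B) ⊕ B = min(1, 1.000 + 0.821) = min(1, 1.821) = 1.000
(B ∧ ~((A → (A ∧ A)) ⊕ B)) → ((B → B) ⊕ B) = min(1, 1 − 0.000 + 1.000) = min(1, 2.000) = 1.000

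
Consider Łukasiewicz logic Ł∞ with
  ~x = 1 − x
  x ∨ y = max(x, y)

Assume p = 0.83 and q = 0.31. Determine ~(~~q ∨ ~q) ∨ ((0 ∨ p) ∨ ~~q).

0.83

~q = 1 − 0.31 = 0.69
~~q = 1 − 0.69 = 0.31
~~q ∨ ~q = max(0.31, 0.69) = 0.69
~(~~q ∨ ~q) = 1 − 0.69 = 0.31
0 ∨ p = max(0.00, 0.83) = 0.83
(0 ∨ p) ∨ ~~q = max(0.83, 0.31) = 0.83
~(~~q ∨ ~q) ∨ ((0 ∨ p) ∨ ~~q) = max(0.31, 0.83) = 0.83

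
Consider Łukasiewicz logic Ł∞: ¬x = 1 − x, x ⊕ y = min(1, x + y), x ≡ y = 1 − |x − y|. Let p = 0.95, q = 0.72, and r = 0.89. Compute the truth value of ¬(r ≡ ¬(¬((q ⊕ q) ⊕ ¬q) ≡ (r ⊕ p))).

0.11

q ⊕ q = min(1, 0.72 + 0.72) = min(1, 1.44) = 1.00
¬q = 1 − 0.72 = 0.28
(q ⊕ q) ⊕ ¬q = min(1, 1.00 + 0.28) = min(1, 1.28) = 1.00
¬((q ⊕ q) ⊕ ¬q) = 1 − 1.00 = 0.00
r ⊕ p = min(1, 0.89 + 0.95) = min(1, 1.84) = 1.00
¬((q ⊕ q) ⊕ ¬q) ≡ (r ⊕ p) = 1 − |0.00 − 1.00| = 1 − 1.00 = 0.00
¬(¬((q ⊕ q) ⊕ ¬q) ≡ (r ⊕ p)) = 1 − 0.00 = 1.00
r ≡ ¬(¬((q ⊕ q) ⊕ ¬q) ≡ (r ⊕ p)) = 1 − |0.89 − 1.00| = 1 − 0.11 = 0.89
¬(r ≡ ¬(¬((q ⊕ q) ⊕ ¬q) ≡ (r ⊕ p))) = 1 − 0.89 = 0.11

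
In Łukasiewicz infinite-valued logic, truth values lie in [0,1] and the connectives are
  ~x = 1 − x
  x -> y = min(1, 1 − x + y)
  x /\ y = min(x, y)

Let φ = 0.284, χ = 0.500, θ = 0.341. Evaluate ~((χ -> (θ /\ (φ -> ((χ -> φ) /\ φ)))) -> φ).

0.557

χ -> φ = min(1, 1 − 0.500 + 0.284) = min(1, 0.784) = 0.784
(χ -> φ) /\ φ = min(0.784, 0.284) = 0.284
φ -> ((χ -> φ) /\ φ) = min(1, 1 − 0.284 + 0.284) = min(1, 1.000) = 1.000
θ /\ (φ -> ((χ -> φ) /\ φ)) = min(0.341, 1.000) = 0.341
χ -> (θ /\ (φ -> ((χ -> φ) /\ φ))) = min(1, 1 − 0.500 + 0.341) = min(1, 0.841) = 0.841
(χ -> (θ /\ (φ -> ((χ -> φ) /\ φ)))) -> φ = min(1, 1 − 0.841 + 0.284) = min(1, 0.443) = 0.443
~((χ -> (θ /\ (φ -> ((χ -> φ) /\ φ)))) -> φ) = 1 − 0.443 = 0.557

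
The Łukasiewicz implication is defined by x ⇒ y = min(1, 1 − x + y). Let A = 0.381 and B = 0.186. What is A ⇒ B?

A ⇒ B = min(1, 1 − 0.381 + 0.186) = min(1, 0.805) = 0.805
For comparison, the Gödel implication (1 if x ≤ y else y) would give 0.186.

0.805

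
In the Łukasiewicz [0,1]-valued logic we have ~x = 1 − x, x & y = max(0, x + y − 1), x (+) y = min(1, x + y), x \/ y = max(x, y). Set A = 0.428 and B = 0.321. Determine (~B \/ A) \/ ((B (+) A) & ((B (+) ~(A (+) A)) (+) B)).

0.679

~B = 1 − 0.321 = 0.679
~B \/ A = max(0.679, 0.428) = 0.679
B (+) A = min(1, 0.321 + 0.428) = min(1, 0.749) = 0.749
A (+) A = min(1, 0.428 + 0.428) = min(1, 0.856) = 0.856
~(A (+) A) = 1 − 0.856 = 0.144
B (+) ~(A (+) A) = min(1, 0.321 + 0.144) = min(1, 0.465) = 0.465
(B (+) ~(A (+) A)) (+) B = min(1, 0.465 + 0.321) = min(1, 0.786) = 0.786
(B (+) A) & ((B (+) ~(A (+) A)) (+) B) = max(0, 0.749 + 0.786 − 1) = max(0, 0.535) = 0.535
(~B \/ A) \/ ((B (+) A) & ((B (+) ~(A (+) A)) (+) B)) = max(0.679, 0.535) = 0.679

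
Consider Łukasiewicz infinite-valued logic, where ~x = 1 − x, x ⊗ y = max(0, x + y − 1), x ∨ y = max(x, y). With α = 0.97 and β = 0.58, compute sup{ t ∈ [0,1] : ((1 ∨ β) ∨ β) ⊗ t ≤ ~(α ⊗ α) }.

0.06

1 ∨ β = max(1.00, 0.58) = 1.00
(1 ∨ β) ∨ β = max(1.00, 0.58) = 1.00
So the left factor is (1 ∨ β) ∨ β = 1.00.
α ⊗ α = max(0, 0.97 + 0.97 − 1) = max(0, 0.94) = 0.94
~(α ⊗ α) = 1 − 0.94 = 0.06
So the right-hand bound is ~(α ⊗ α) = 0.06.
The residuum of the Łukasiewicz t-norm gives the supremum: min(1, 1 − 1.00 + 0.06).
1 − 1.00 + 0.06 = 0.06, so t = min(1, 0.06) = 0.06.
Check: 1.00 ⊗ 0.06 = max(0, 0.06) = 0.06 ≤ 0.06.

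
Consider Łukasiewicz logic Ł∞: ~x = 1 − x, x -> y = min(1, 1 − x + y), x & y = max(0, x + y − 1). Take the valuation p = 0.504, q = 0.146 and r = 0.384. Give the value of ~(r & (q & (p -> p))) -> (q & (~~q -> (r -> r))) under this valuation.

p -> p = min(1, 1 − 0.504 + 0.504) = min(1, 1.000) = 1.000
q & (p -> p) = max(0, 0.146 + 1.000 − 1) = max(0, 0.146) = 0.146
r & (q & (p -> p)) = max(0, 0.384 + 0.146 − 1) = max(0, -0.470) = 0.000
~(r & (q & (p -> p))) = 1 − 0.000 = 1.000
~q = 1 − 0.146 = 0.854
~~q = 1 − 0.854 = 0.146
r -> r = min(1, 1 − 0.384 + 0.384) = min(1, 1.000) = 1.000
~~q -> (r -> r) = min(1, 1 − 0.146 + 1.000) = min(1, 1.854) = 1.000
q & (~~q -> (r -> r)) = max(0, 0.146 + 1.000 − 1) = max(0, 0.146) = 0.146
~(r & (q & (p -> p))) -> (q & (~~q -> (r -> r))) = min(1, 1 − 1.000 + 0.146) = min(1, 0.146) = 0.146

0.146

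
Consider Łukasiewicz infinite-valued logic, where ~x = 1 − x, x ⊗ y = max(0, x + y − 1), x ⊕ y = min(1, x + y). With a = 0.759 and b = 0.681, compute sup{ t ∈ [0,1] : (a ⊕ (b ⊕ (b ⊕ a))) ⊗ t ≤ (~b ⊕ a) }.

b ⊕ a = min(1, 0.681 + 0.759) = min(1, 1.440) = 1.000
b ⊕ (b ⊕ a) = min(1, 0.681 + 1.000) = min(1, 1.681) = 1.000
a ⊕ (b ⊕ (b ⊕ a)) = min(1, 0.759 + 1.000) = min(1, 1.759) = 1.000
So the left factor is a ⊕ (b ⊕ (b ⊕ a)) = 1.000.
~b = 1 − 0.681 = 0.319
~b ⊕ a = min(1, 0.319 + 0.759) = min(1, 1.078) = 1.000
So the right-hand bound is ~b ⊕ a = 1.000.
The residuum of the Łukasiewicz t-norm gives the supremum: min(1, 1 − 1.000 + 1.000).
1 − 1.000 + 1.000 = 1.000, so t = min(1, 1.000) = 1.000.
Check: 1.000 ⊗ 1.000 = max(0, 1.000) = 1.000 ≤ 1.000.

1.000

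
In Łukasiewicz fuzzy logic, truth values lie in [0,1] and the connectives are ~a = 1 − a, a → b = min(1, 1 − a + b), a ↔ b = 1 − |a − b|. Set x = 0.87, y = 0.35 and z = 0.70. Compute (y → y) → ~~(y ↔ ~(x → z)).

0.82

y → y = min(1, 1 − 0.35 + 0.35) = min(1, 1.00) = 1.00
x → z = min(1, 1 − 0.87 + 0.70) = min(1, 0.83) = 0.83
~(x → z) = 1 − 0.83 = 0.17
y ↔ ~(x → z) = 1 − |0.35 − 0.17| = 1 − 0.18 = 0.82
~(y ↔ ~(x → z)) = 1 − 0.82 = 0.18
~~(y ↔ ~(x → z)) = 1 − 0.18 = 0.82
(y → y) → ~~(y ↔ ~(x → z)) = min(1, 1 − 1.00 + 0.82) = min(1, 0.82) = 0.82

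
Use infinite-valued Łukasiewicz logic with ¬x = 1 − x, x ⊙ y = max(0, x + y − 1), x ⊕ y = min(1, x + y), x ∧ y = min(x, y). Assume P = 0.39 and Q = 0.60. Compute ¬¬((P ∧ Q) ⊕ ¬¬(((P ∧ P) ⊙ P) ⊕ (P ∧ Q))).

0.78

P ∧ Q = min(0.39, 0.60) = 0.39
P ∧ P = min(0.39, 0.39) = 0.39
(P ∧ P) ⊙ P = max(0, 0.39 + 0.39 − 1) = max(0, -0.22) = 0.00
((P ∧ P) ⊙ P) ⊕ (P ∧ Q) = min(1, 0.00 + 0.39) = min(1, 0.39) = 0.39
¬(((P ∧ P) ⊙ P) ⊕ (P ∧ Q)) = 1 − 0.39 = 0.61
¬¬(((P ∧ P) ⊙ P) ⊕ (P ∧ Q)) = 1 − 0.61 = 0.39
(P ∧ Q) ⊕ ¬¬(((P ∧ P) ⊙ P) ⊕ (P ∧ Q)) = min(1, 0.39 + 0.39) = min(1, 0.78) = 0.78
¬((P ∧ Q) ⊕ ¬¬(((P ∧ P) ⊙ P) ⊕ (P ∧ Q))) = 1 − 0.78 = 0.22
¬¬((P ∧ Q) ⊕ ¬¬(((P ∧ P) ⊙ P) ⊕ (P ∧ Q))) = 1 − 0.22 = 0.78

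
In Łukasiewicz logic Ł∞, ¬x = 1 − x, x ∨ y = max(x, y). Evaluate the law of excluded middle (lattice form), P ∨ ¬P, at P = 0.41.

¬P = 1 − 0.41 = 0.59
P ∨ ¬P = max(0.41, 0.59) = 0.59
(The value 0.59 < 1 shows this instance is not satisfied; not a Ł∞-tautology — its value is max(a, 1−a).)

0.59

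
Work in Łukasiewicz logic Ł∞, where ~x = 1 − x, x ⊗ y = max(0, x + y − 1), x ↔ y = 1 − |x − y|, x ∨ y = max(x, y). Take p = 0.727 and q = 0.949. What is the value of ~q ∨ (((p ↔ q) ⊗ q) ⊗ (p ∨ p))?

~q = 1 − 0.949 = 0.051
p ↔ q = 1 − |0.727 − 0.949| = 1 − 0.222 = 0.778
(p ↔ q) ⊗ q = max(0, 0.778 + 0.949 − 1) = max(0, 0.727) = 0.727
p ∨ p = max(0.727, 0.727) = 0.727
((p ↔ q) ⊗ q) ⊗ (p ∨ p) = max(0, 0.727 + 0.727 − 1) = max(0, 0.454) = 0.454
~q ∨ (((p ↔ q) ⊗ q) ⊗ (p ∨ p)) = max(0.051, 0.454) = 0.454

0.454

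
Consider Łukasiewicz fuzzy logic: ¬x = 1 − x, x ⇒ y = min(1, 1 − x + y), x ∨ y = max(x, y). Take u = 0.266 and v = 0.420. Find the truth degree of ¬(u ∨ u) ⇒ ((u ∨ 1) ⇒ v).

0.686

u ∨ u = max(0.266, 0.266) = 0.266
¬(u ∨ u) = 1 − 0.266 = 0.734
u ∨ 1 = max(0.266, 1.000) = 1.000
(u ∨ 1) ⇒ v = min(1, 1 − 1.000 + 0.420) = min(1, 0.420) = 0.420
¬(u ∨ u) ⇒ ((u ∨ 1) ⇒ v) = min(1, 1 − 0.734 + 0.420) = min(1, 0.686) = 0.686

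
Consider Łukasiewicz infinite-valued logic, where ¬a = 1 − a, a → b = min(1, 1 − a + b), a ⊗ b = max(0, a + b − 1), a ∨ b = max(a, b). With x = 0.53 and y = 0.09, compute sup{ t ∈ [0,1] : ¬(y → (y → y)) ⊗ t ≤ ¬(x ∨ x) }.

1.00

y → y = min(1, 1 − 0.09 + 0.09) = min(1, 1.00) = 1.00
y → (y → y) = min(1, 1 − 0.09 + 1.00) = min(1, 1.91) = 1.00
¬(y → (y → y)) = 1 − 1.00 = 0.00
So the left factor is ¬(y → (y → y)) = 0.00.
x ∨ x = max(0.53, 0.53) = 0.53
¬(x ∨ x) = 1 − 0.53 = 0.47
So the right-hand bound is ¬(x ∨ x) = 0.47.
The residuum of the Łukasiewicz t-norm gives the supremum: min(1, 1 − 0.00 + 0.47).
1 − 0.00 + 0.47 = 1.47, so t = min(1, 1.47) = 1.00.
Check: 0.00 ⊗ 1.00 = max(0, 0.00) = 0.00 ≤ 0.47.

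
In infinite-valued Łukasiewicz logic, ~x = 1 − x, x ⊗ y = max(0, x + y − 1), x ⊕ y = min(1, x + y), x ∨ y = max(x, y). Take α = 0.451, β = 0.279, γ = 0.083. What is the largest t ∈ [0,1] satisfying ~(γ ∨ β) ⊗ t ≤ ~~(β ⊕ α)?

1.000

γ ∨ β = max(0.083, 0.279) = 0.279
~(γ ∨ β) = 1 − 0.279 = 0.721
So the left factor is ~(γ ∨ β) = 0.721.
β ⊕ α = min(1, 0.279 + 0.451) = min(1, 0.730) = 0.730
~(β ⊕ α) = 1 − 0.730 = 0.270
~~(β ⊕ α) = 1 − 0.270 = 0.730
So the right-hand bound is ~~(β ⊕ α) = 0.730.
The residuum of the Łukasiewicz t-norm gives the supremum: min(1, 1 − 0.721 + 0.730).
1 − 0.721 + 0.730 = 1.009, so t = min(1, 1.009) = 1.000.
Check: 0.721 ⊗ 1.000 = max(0, 0.721) = 0.721 ≤ 0.730.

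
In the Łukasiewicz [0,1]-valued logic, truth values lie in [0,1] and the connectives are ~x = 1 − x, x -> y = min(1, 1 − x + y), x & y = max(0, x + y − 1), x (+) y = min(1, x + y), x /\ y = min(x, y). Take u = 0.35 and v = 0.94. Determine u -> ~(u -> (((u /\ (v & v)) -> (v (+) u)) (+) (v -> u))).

v & v = max(0, 0.94 + 0.94 − 1) = max(0, 0.88) = 0.88
u /\ (v & v) = min(0.35, 0.88) = 0.35
v (+) u = min(1, 0.94 + 0.35) = min(1, 1.29) = 1.00
(u /\ (v & v)) -> (v (+) u) = min(1, 1 − 0.35 + 1.00) = min(1, 1.65) = 1.00
v -> u = min(1, 1 − 0.94 + 0.35) = min(1, 0.41) = 0.41
((u /\ (v & v)) -> (v (+) u)) (+) (v -> u) = min(1, 1.00 + 0.41) = min(1, 1.41) = 1.00
u -> (((u /\ (v & v)) -> (v (+) u)) (+) (v -> u)) = min(1, 1 − 0.35 + 1.00) = min(1, 1.65) = 1.00
~(u -> (((u /\ (v & v)) -> (v (+) u)) (+) (v -> u))) = 1 − 1.00 = 0.00
u -> ~(u -> (((u /\ (v & v)) -> (v (+) u)) (+) (v -> u))) = min(1, 1 − 0.35 + 0.00) = min(1, 0.65) = 0.65

0.65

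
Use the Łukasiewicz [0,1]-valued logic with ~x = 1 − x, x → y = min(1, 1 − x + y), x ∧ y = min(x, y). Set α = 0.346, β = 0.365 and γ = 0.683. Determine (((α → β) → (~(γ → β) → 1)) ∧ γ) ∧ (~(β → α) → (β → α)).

0.683

α → β = min(1, 1 − 0.346 + 0.365) = min(1, 1.019) = 1.000
γ → β = min(1, 1 − 0.683 + 0.365) = min(1, 0.682) = 0.682
~(γ → β) = 1 − 0.682 = 0.318
~(γ → β) → 1 = min(1, 1 − 0.318 + 1.000) = min(1, 1.682) = 1.000
(α → β) → (~(γ → β) → 1) = min(1, 1 − 1.000 + 1.000) = min(1, 1.000) = 1.000
((α → β) → (~(γ → β) → 1)) ∧ γ = min(1.000, 0.683) = 0.683
β → α = min(1, 1 − 0.365 + 0.346) = min(1, 0.981) = 0.981
~(β → α) = 1 − 0.981 = 0.019
~(β → α) → (β → α) = min(1, 1 − 0.019 + 0.981) = min(1, 1.962) = 1.000
(((α → β) → (~(γ → β) → 1)) ∧ γ) ∧ (~(β → α) → (β → α)) = min(0.683, 1.000) = 0.683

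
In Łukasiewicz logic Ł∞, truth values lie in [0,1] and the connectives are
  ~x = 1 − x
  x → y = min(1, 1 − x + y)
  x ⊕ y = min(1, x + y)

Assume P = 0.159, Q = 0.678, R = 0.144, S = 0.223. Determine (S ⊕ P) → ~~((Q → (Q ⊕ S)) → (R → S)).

1.000

S ⊕ P = min(1, 0.223 + 0.159) = min(1, 0.382) = 0.382
Q ⊕ S = min(1, 0.678 + 0.223) = min(1, 0.901) = 0.901
Q → (Q ⊕ S) = min(1, 1 − 0.678 + 0.901) = min(1, 1.223) = 1.000
R → S = min(1, 1 − 0.144 + 0.223) = min(1, 1.079) = 1.000
(Q → (Q ⊕ S)) → (R → S) = min(1, 1 − 1.000 + 1.000) = min(1, 1.000) = 1.000
~((Q → (Q ⊕ S)) → (R → S)) = 1 − 1.000 = 0.000
~~((Q → (Q ⊕ S)) → (R → S)) = 1 − 0.000 = 1.000
(S ⊕ P) → ~~((Q → (Q ⊕ S)) → (R → S)) = min(1, 1 − 0.382 + 1.000) = min(1, 1.618) = 1.000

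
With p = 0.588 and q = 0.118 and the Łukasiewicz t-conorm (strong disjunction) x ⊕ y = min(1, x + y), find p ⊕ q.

0.706

p ⊕ q = min(1, 0.588 + 0.118) = min(1, 0.706) = 0.706
For comparison, the Gödel t-conorm max(x, y) would give 0.588.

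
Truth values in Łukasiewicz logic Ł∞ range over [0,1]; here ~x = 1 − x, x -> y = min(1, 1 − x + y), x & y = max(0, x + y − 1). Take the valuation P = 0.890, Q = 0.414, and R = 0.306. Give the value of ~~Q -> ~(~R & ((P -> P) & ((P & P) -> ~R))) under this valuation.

0.978

~Q = 1 − 0.414 = 0.586
~~Q = 1 − 0.586 = 0.414
~R = 1 − 0.306 = 0.694
P -> P = min(1, 1 − 0.890 + 0.890) = min(1, 1.000) = 1.000
P & P = max(0, 0.890 + 0.890 − 1) = max(0, 0.780) = 0.780
(P & P) -> ~R = min(1, 1 − 0.780 + 0.694) = min(1, 0.914) = 0.914
(P -> P) & ((P & P) -> ~R) = max(0, 1.000 + 0.914 − 1) = max(0, 0.914) = 0.914
~R & ((P -> P) & ((P & P) -> ~R)) = max(0, 0.694 + 0.914 − 1) = max(0, 0.608) = 0.608
~(~R & ((P -> P) & ((P & P) -> ~R))) = 1 − 0.608 = 0.392
~~Q -> ~(~R & ((P -> P) & ((P & P) -> ~R))) = min(1, 1 − 0.414 + 0.392) = min(1, 0.978) = 0.978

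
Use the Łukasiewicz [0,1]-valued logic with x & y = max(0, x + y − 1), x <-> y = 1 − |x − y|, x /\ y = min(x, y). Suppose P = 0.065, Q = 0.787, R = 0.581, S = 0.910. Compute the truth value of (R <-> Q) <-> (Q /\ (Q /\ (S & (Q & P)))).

0.206

R <-> Q = 1 − |0.581 − 0.787| = 1 − 0.206 = 0.794
Q & P = max(0, 0.787 + 0.065 − 1) = max(0, -0.148) = 0.000
S & (Q & P) = max(0, 0.910 + 0.000 − 1) = max(0, -0.090) = 0.000
Q /\ (S & (Q & P)) = min(0.787, 0.000) = 0.000
Q /\ (Q /\ (S & (Q & P))) = min(0.787, 0.000) = 0.000
(R <-> Q) <-> (Q /\ (Q /\ (S & (Q & P)))) = 1 − |0.794 − 0.000| = 1 − 0.794 = 0.206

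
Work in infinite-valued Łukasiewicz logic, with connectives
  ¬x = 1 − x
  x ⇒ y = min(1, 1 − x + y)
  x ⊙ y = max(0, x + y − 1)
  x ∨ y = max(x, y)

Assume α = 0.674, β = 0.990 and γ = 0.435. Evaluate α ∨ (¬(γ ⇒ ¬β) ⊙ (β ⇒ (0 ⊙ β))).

0.674

¬β = 1 − 0.990 = 0.010
γ ⇒ ¬β = min(1, 1 − 0.435 + 0.010) = min(1, 0.575) = 0.575
¬(γ ⇒ ¬β) = 1 − 0.575 = 0.425
0 ⊙ β = max(0, 0.000 + 0.990 − 1) = max(0, -0.010) = 0.000
β ⇒ (0 ⊙ β) = min(1, 1 − 0.990 + 0.000) = min(1, 0.010) = 0.010
¬(γ ⇒ ¬β) ⊙ (β ⇒ (0 ⊙ β)) = max(0, 0.425 + 0.010 − 1) = max(0, -0.565) = 0.000
α ∨ (¬(γ ⇒ ¬β) ⊙ (β ⇒ (0 ⊙ β))) = max(0.674, 0.000) = 0.674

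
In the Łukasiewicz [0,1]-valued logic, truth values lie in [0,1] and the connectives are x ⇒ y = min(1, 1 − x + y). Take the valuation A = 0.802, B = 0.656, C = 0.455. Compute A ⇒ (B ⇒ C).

B ⇒ C = min(1, 1 − 0.656 + 0.455) = min(1, 0.799) = 0.799
A ⇒ (B ⇒ C) = min(1, 1 − 0.802 + 0.799) = min(1, 0.997) = 0.997

0.997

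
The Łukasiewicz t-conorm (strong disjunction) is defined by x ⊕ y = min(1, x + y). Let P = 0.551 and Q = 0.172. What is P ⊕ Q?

P ⊕ Q = min(1, 0.551 + 0.172) = min(1, 0.723) = 0.723
For comparison, the Gödel t-conorm max(x, y) would give 0.551.

0.723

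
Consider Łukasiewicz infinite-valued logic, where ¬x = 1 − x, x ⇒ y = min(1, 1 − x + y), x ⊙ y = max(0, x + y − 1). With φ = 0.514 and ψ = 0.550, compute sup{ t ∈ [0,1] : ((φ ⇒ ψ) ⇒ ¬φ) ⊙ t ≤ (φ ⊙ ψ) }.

φ ⇒ ψ = min(1, 1 − 0.514 + 0.550) = min(1, 1.036) = 1.000
¬φ = 1 − 0.514 = 0.486
(φ ⇒ ψ) ⇒ ¬φ = min(1, 1 − 1.000 + 0.486) = min(1, 0.486) = 0.486
So the left factor is (φ ⇒ ψ) ⇒ ¬φ = 0.486.
φ ⊙ ψ = max(0, 0.514 + 0.550 − 1) = max(0, 0.064) = 0.064
So the right-hand bound is φ ⊙ ψ = 0.064.
The residuum of the Łukasiewicz t-norm gives the supremum: min(1, 1 − 0.486 + 0.064).
1 − 0.486 + 0.064 = 0.578, so t = min(1, 0.578) = 0.578.
Check: 0.486 ⊙ 0.578 = max(0, 0.064) = 0.064 ≤ 0.064.

0.578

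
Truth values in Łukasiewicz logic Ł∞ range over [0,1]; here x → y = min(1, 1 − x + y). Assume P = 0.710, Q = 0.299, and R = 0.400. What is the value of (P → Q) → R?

0.811

P → Q = min(1, 1 − 0.710 + 0.299) = min(1, 0.589) = 0.589
(P → Q) → R = min(1, 1 − 0.589 + 0.400) = min(1, 0.811) = 0.811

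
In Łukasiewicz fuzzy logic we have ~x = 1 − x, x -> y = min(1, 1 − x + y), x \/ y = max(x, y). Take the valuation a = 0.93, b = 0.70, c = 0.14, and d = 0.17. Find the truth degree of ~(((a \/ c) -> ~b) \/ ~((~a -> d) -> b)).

a \/ c = max(0.93, 0.14) = 0.93
~b = 1 − 0.70 = 0.30
(a \/ c) -> ~b = min(1, 1 − 0.93 + 0.30) = min(1, 0.37) = 0.37
~a = 1 − 0.93 = 0.07
~a -> d = min(1, 1 − 0.07 + 0.17) = min(1, 1.10) = 1.00
(~a -> d) -> b = min(1, 1 − 1.00 + 0.70) = min(1, 0.70) = 0.70
~((~a -> d) -> b) = 1 − 0.70 = 0.30
((a \/ c) -> ~b) \/ ~((~a -> d) -> b) = max(0.37, 0.30) = 0.37
~(((a \/ c) -> ~b) \/ ~((~a -> d) -> b)) = 1 − 0.37 = 0.63

0.63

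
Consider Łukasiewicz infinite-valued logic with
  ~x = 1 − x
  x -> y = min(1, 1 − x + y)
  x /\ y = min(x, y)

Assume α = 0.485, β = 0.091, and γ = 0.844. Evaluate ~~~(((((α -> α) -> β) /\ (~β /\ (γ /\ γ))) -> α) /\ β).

α -> α = min(1, 1 − 0.485 + 0.485) = min(1, 1.000) = 1.000
(α -> α) -> β = min(1, 1 − 1.000 + 0.091) = min(1, 0.091) = 0.091
~β = 1 − 0.091 = 0.909
γ /\ γ = min(0.844, 0.844) = 0.844
~β /\ (γ /\ γ) = min(0.909, 0.844) = 0.844
((α -> α) -> β) /\ (~β /\ (γ /\ γ)) = min(0.091, 0.844) = 0.091
(((α -> α) -> β) /\ (~β /\ (γ /\ γ))) -> α = min(1, 1 − 0.091 + 0.485) = min(1, 1.394) = 1.000
((((α -> α) -> β) /\ (~β /\ (γ /\ γ))) -> α) /\ β = min(1.000, 0.091) = 0.091
~(((((α -> α) -> β) /\ (~β /\ (γ /\ γ))) -> α) /\ β) = 1 − 0.091 = 0.909
~~(((((α -> α) -> β) /\ (~β /\ (γ /\ γ))) -> α) /\ β) = 1 − 0.909 = 0.091
~~~(((((α -> α) -> β) /\ (~β /\ (γ /\ γ))) -> α) /\ β) = 1 − 0.091 = 0.909

0.909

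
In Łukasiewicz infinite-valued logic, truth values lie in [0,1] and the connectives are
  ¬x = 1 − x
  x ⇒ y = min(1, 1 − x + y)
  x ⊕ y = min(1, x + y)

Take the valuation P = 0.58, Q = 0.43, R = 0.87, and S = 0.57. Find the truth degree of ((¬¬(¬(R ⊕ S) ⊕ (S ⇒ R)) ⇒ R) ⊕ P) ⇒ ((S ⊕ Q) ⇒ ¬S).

R ⊕ S = min(1, 0.87 + 0.57) = min(1, 1.44) = 1.00
¬(R ⊕ S) = 1 − 1.00 = 0.00
S ⇒ R = min(1, 1 − 0.57 + 0.87) = min(1, 1.30) = 1.00
¬(R ⊕ S) ⊕ (S ⇒ R) = min(1, 0.00 + 1.00) = min(1, 1.00) = 1.00
¬(¬(R ⊕ S) ⊕ (S ⇒ R)) = 1 − 1.00 = 0.00
¬¬(¬(R ⊕ S) ⊕ (S ⇒ R)) = 1 − 0.00 = 1.00
¬¬(¬(R ⊕ S) ⊕ (S ⇒ R)) ⇒ R = min(1, 1 − 1.00 + 0.87) = min(1, 0.87) = 0.87
(¬¬(¬(R ⊕ S) ⊕ (S ⇒ R)) ⇒ R) ⊕ P = min(1, 0.87 + 0.58) = min(1, 1.45) = 1.00
S ⊕ Q = min(1, 0.57 + 0.43) = min(1, 1.00) = 1.00
¬S = 1 − 0.57 = 0.43
(S ⊕ Q) ⇒ ¬S = min(1, 1 − 1.00 + 0.43) = min(1, 0.43) = 0.43
((¬¬(¬(R ⊕ S) ⊕ (S ⇒ R)) ⇒ R) ⊕ P) ⇒ ((S ⊕ Q) ⇒ ¬S) = min(1, 1 − 1.00 + 0.43) = min(1, 0.43) = 0.43

0.43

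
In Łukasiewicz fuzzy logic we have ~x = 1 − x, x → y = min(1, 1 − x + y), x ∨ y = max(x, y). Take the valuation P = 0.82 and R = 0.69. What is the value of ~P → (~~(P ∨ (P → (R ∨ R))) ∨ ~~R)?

1.00

~P = 1 − 0.82 = 0.18
R ∨ R = max(0.69, 0.69) = 0.69
P → (R ∨ R) = min(1, 1 − 0.82 + 0.69) = min(1, 0.87) = 0.87
P ∨ (P → (R ∨ R)) = max(0.82, 0.87) = 0.87
~(P ∨ (P → (R ∨ R))) = 1 − 0.87 = 0.13
~~(P ∨ (P → (R ∨ R))) = 1 − 0.13 = 0.87
~R = 1 − 0.69 = 0.31
~~R = 1 − 0.31 = 0.69
~~(P ∨ (P → (R ∨ R))) ∨ ~~R = max(0.87, 0.69) = 0.87
~P → (~~(P ∨ (P → (R ∨ R))) ∨ ~~R) = min(1, 1 − 0.18 + 0.87) = min(1, 1.69) = 1.00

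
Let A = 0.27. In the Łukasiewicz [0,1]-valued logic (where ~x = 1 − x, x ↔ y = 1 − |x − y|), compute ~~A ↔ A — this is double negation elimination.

~A = 1 − 0.27 = 0.73
~~A = 1 − 0.73 = 0.27
~~A ↔ A = 1 − |0.27 − 0.27| = 1 − 0.00 = 1.00
(As expected: always 1 in Ł∞ since negation is involutive.)

1.00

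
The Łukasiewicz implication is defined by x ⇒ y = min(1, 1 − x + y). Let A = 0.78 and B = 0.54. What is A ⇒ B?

A ⇒ B = min(1, 1 − 0.78 + 0.54) = min(1, 0.76) = 0.76
For comparison, the Gödel implication (1 if x ≤ y else y) would give 0.54.

0.76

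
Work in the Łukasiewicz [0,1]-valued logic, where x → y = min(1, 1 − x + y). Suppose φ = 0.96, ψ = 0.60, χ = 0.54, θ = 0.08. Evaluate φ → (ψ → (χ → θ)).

χ → θ = min(1, 1 − 0.54 + 0.08) = min(1, 0.54) = 0.54
ψ → (χ → θ) = min(1, 1 − 0.60 + 0.54) = min(1, 0.94) = 0.94
φ → (ψ → (χ → θ)) = min(1, 1 − 0.96 + 0.94) = min(1, 0.98) = 0.98

0.98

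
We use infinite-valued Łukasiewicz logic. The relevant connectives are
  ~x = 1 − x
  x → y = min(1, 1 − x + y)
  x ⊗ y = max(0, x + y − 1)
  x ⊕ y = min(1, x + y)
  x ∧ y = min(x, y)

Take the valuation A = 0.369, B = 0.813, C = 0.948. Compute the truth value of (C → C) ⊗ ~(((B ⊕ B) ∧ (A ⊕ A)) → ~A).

C → C = min(1, 1 − 0.948 + 0.948) = min(1, 1.000) = 1.000
B ⊕ B = min(1, 0.813 + 0.813) = min(1, 1.626) = 1.000
A ⊕ A = min(1, 0.369 + 0.369) = min(1, 0.738) = 0.738
(B ⊕ B) ∧ (A ⊕ A) = min(1.000, 0.738) = 0.738
~A = 1 − 0.369 = 0.631
((B ⊕ B) ∧ (A ⊕ A)) → ~A = min(1, 1 − 0.738 + 0.631) = min(1, 0.893) = 0.893
~(((B ⊕ B) ∧ (A ⊕ A)) → ~A) = 1 − 0.893 = 0.107
(C → C) ⊗ ~(((B ⊕ B) ∧ (A ⊕ A)) → ~A) = max(0, 1.000 + 0.107 − 1) = max(0, 0.107) = 0.107

0.107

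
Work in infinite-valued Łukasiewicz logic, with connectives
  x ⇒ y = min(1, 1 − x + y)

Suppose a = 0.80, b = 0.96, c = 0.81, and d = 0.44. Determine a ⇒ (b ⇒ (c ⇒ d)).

c ⇒ d = min(1, 1 − 0.81 + 0.44) = min(1, 0.63) = 0.63
b ⇒ (c ⇒ d) = min(1, 1 − 0.96 + 0.63) = min(1, 0.67) = 0.67
a ⇒ (b ⇒ (c ⇒ d)) = min(1, 1 − 0.80 + 0.67) = min(1, 0.87) = 0.87

0.87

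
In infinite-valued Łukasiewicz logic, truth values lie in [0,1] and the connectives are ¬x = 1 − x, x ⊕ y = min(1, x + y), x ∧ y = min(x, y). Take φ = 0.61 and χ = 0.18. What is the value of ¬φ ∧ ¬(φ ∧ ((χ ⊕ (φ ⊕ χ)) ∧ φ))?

0.39

¬φ = 1 − 0.61 = 0.39
φ ⊕ χ = min(1, 0.61 + 0.18) = min(1, 0.79) = 0.79
χ ⊕ (φ ⊕ χ) = min(1, 0.18 + 0.79) = min(1, 0.97) = 0.97
(χ ⊕ (φ ⊕ χ)) ∧ φ = min(0.97, 0.61) = 0.61
φ ∧ ((χ ⊕ (φ ⊕ χ)) ∧ φ) = min(0.61, 0.61) = 0.61
¬(φ ∧ ((χ ⊕ (φ ⊕ χ)) ∧ φ)) = 1 − 0.61 = 0.39
¬φ ∧ ¬(φ ∧ ((χ ⊕ (φ ⊕ χ)) ∧ φ)) = min(0.39, 0.39) = 0.39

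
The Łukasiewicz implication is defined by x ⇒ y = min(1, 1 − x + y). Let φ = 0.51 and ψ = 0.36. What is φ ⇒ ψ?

0.85

φ ⇒ ψ = min(1, 1 − 0.51 + 0.36) = min(1, 0.85) = 0.85
For comparison, the Gödel implication (1 if x ≤ y else y) would give 0.36.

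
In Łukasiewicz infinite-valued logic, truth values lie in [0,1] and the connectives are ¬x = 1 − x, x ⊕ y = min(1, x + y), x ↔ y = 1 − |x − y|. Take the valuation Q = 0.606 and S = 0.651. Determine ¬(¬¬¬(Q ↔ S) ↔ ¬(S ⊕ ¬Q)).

Q ↔ S = 1 − |0.606 − 0.651| = 1 − 0.045 = 0.955
¬(Q ↔ S) = 1 − 0.955 = 0.045
¬¬(Q ↔ S) = 1 − 0.045 = 0.955
¬¬¬(Q ↔ S) = 1 − 0.955 = 0.045
¬Q = 1 − 0.606 = 0.394
S ⊕ ¬Q = min(1, 0.651 + 0.394) = min(1, 1.045) = 1.000
¬(S ⊕ ¬Q) = 1 − 1.000 = 0.000
¬¬¬(Q ↔ S) ↔ ¬(S ⊕ ¬Q) = 1 − |0.045 − 0.000| = 1 − 0.045 = 0.955
¬(¬¬¬(Q ↔ S) ↔ ¬(S ⊕ ¬Q)) = 1 − 0.955 = 0.045

0.045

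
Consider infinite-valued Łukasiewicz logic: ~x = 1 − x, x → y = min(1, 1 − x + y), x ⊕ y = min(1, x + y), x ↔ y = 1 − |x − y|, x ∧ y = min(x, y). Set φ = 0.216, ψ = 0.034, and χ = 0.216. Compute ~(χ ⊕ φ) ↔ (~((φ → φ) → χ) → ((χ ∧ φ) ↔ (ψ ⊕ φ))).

χ ⊕ φ = min(1, 0.216 + 0.216) = min(1, 0.432) = 0.432
~(χ ⊕ φ) = 1 − 0.432 = 0.568
φ → φ = min(1, 1 − 0.216 + 0.216) = min(1, 1.000) = 1.000
(φ → φ) → χ = min(1, 1 − 1.000 + 0.216) = min(1, 0.216) = 0.216
~((φ → φ) → χ) = 1 − 0.216 = 0.784
χ ∧ φ = min(0.216, 0.216) = 0.216
ψ ⊕ φ = min(1, 0.034 + 0.216) = min(1, 0.250) = 0.250
(χ ∧ φ) ↔ (ψ ⊕ φ) = 1 − |0.216 − 0.250| = 1 − 0.034 = 0.966
~((φ → φ) → χ) → ((χ ∧ φ) ↔ (ψ ⊕ φ)) = min(1, 1 − 0.784 + 0.966) = min(1, 1.182) = 1.000
~(χ ⊕ φ) ↔ (~((φ → φ) → χ) → ((χ ∧ φ) ↔ (ψ ⊕ φ))) = 1 − |0.568 − 1.000| = 1 − 0.432 = 0.568

0.568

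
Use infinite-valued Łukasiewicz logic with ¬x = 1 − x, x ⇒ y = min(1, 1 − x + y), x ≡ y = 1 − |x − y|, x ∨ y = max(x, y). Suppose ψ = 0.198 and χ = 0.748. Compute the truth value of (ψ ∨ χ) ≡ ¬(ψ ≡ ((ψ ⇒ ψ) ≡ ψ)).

ψ ∨ χ = max(0.198, 0.748) = 0.748
ψ ⇒ ψ = min(1, 1 − 0.198 + 0.198) = min(1, 1.000) = 1.000
(ψ ⇒ ψ) ≡ ψ = 1 − |1.000 − 0.198| = 1 − 0.802 = 0.198
ψ ≡ ((ψ ⇒ ψ) ≡ ψ) = 1 − |0.198 − 0.198| = 1 − 0.000 = 1.000
¬(ψ ≡ ((ψ ⇒ ψ) ≡ ψ)) = 1 − 1.000 = 0.000
(ψ ∨ χ) ≡ ¬(ψ ≡ ((ψ ⇒ ψ) ≡ ψ)) = 1 − |0.748 − 0.000| = 1 − 0.748 = 0.252

0.252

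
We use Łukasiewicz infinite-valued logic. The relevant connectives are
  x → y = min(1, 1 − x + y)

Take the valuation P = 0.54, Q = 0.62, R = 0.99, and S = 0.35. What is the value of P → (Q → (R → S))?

R → S = min(1, 1 − 0.99 + 0.35) = min(1, 0.36) = 0.36
Q → (R → S) = min(1, 1 − 0.62 + 0.36) = min(1, 0.74) = 0.74
P → (Q → (R → S)) = min(1, 1 − 0.54 + 0.74) = min(1, 1.20) = 1.00

1.00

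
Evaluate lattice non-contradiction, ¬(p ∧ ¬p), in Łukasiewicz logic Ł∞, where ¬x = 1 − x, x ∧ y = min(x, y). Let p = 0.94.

¬p = 1 − 0.94 = 0.06
p ∧ ¬p = min(0.94, 0.06) = 0.06
¬(p ∧ ¬p) = 1 − 0.06 = 0.94
(The value 0.94 < 1 shows this instance is not satisfied; not a Ł∞-tautology — its value is 1 − min(a, 1−a).)

0.94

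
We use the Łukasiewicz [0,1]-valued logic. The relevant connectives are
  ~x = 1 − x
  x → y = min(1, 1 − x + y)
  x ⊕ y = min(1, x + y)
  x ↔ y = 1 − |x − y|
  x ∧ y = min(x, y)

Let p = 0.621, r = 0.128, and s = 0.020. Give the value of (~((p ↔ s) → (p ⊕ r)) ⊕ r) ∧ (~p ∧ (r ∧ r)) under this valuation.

p ↔ s = 1 − |0.621 − 0.020| = 1 − 0.601 = 0.399
p ⊕ r = min(1, 0.621 + 0.128) = min(1, 0.749) = 0.749
(p ↔ s) → (p ⊕ r) = min(1, 1 − 0.399 + 0.749) = min(1, 1.350) = 1.000
~((p ↔ s) → (p ⊕ r)) = 1 − 1.000 = 0.000
~((p ↔ s) → (p ⊕ r)) ⊕ r = min(1, 0.000 + 0.128) = min(1, 0.128) = 0.128
~p = 1 − 0.621 = 0.379
r ∧ r = min(0.128, 0.128) = 0.128
~p ∧ (r ∧ r) = min(0.379, 0.128) = 0.128
(~((p ↔ s) → (p ⊕ r)) ⊕ r) ∧ (~p ∧ (r ∧ r)) = min(0.128, 0.128) = 0.128

0.128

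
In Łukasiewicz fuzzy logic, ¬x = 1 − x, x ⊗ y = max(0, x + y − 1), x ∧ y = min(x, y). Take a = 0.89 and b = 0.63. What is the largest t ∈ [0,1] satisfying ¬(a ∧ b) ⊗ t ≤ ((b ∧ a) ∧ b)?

1.00

a ∧ b = min(0.89, 0.63) = 0.63
¬(a ∧ b) = 1 − 0.63 = 0.37
So the left factor is ¬(a ∧ b) = 0.37.
b ∧ a = min(0.63, 0.89) = 0.63
(b ∧ a) ∧ b = min(0.63, 0.63) = 0.63
So the right-hand bound is (b ∧ a) ∧ b = 0.63.
The residuum of the Łukasiewicz t-norm gives the supremum: min(1, 1 − 0.37 + 0.63).
1 − 0.37 + 0.63 = 1.26, so t = min(1, 1.26) = 1.00.
Check: 0.37 ⊗ 1.00 = max(0, 0.37) = 0.37 ≤ 0.63.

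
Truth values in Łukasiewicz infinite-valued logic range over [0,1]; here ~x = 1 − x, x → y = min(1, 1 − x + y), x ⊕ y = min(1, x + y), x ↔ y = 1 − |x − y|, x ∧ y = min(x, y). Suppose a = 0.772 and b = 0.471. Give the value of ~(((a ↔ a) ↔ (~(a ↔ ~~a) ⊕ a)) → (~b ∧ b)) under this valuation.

0.301

a ↔ a = 1 − |0.772 − 0.772| = 1 − 0.000 = 1.000
~a = 1 − 0.772 = 0.228
~~a = 1 − 0.228 = 0.772
a ↔ ~~a = 1 − |0.772 − 0.772| = 1 − 0.000 = 1.000
~(a ↔ ~~a) = 1 − 1.000 = 0.000
~(a ↔ ~~a) ⊕ a = min(1, 0.000 + 0.772) = min(1, 0.772) = 0.772
(a ↔ a) ↔ (~(a ↔ ~~a) ⊕ a) = 1 − |1.000 − 0.772| = 1 − 0.228 = 0.772
~b = 1 − 0.471 = 0.529
~b ∧ b = min(0.529, 0.471) = 0.471
((a ↔ a) ↔ (~(a ↔ ~~a) ⊕ a)) → (~b ∧ b) = min(1, 1 − 0.772 + 0.471) = min(1, 0.699) = 0.699
~(((a ↔ a) ↔ (~(a ↔ ~~a) ⊕ a)) → (~b ∧ b)) = 1 − 0.699 = 0.301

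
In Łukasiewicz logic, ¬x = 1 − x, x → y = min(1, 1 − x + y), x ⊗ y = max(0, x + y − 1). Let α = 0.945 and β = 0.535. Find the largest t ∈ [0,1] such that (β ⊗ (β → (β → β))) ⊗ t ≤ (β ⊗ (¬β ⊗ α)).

0.465

β → β = min(1, 1 − 0.535 + 0.535) = min(1, 1.000) = 1.000
β → (β → β) = min(1, 1 − 0.535 + 1.000) = min(1, 1.465) = 1.000
β ⊗ (β → (β → β)) = max(0, 0.535 + 1.000 − 1) = max(0, 0.535) = 0.535
So the left factor is β ⊗ (β → (β → β)) = 0.535.
¬β = 1 − 0.535 = 0.465
¬β ⊗ α = max(0, 0.465 + 0.945 − 1) = max(0, 0.410) = 0.410
β ⊗ (¬β ⊗ α) = max(0, 0.535 + 0.410 − 1) = max(0, -0.055) = 0.000
So the right-hand bound is β ⊗ (¬β ⊗ α) = 0.000.
The residuum of the Łukasiewicz t-norm gives the supremum: min(1, 1 − 0.535 + 0.000).
1 − 0.535 + 0.000 = 0.465, so t = min(1, 0.465) = 0.465.
Check: 0.535 ⊗ 0.465 = max(0, 0.000) = 0.000 ≤ 0.000.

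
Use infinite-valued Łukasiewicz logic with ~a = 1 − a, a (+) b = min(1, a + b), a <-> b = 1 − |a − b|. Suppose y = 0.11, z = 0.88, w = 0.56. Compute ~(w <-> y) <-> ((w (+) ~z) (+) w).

0.45

w <-> y = 1 − |0.56 − 0.11| = 1 − 0.45 = 0.55
~(w <-> y) = 1 − 0.55 = 0.45
~z = 1 − 0.88 = 0.12
w (+) ~z = min(1, 0.56 + 0.12) = min(1, 0.68) = 0.68
(w (+) ~z) (+) w = min(1, 0.68 + 0.56) = min(1, 1.24) = 1.00
~(w <-> y) <-> ((w (+) ~z) (+) w) = 1 − |0.45 − 1.00| = 1 − 0.55 = 0.45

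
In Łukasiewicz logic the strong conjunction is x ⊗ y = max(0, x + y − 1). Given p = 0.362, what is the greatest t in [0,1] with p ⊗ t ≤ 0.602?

The residuum of the Łukasiewicz t-norm gives the supremum: min(1, 1 − 0.362 + 0.602).
1 − 0.362 + 0.602 = 1.240, so t = min(1, 1.240) = 1.000.
Check: 0.362 ⊗ 1.000 = max(0, 0.362) = 0.362 ≤ 0.602.

1.000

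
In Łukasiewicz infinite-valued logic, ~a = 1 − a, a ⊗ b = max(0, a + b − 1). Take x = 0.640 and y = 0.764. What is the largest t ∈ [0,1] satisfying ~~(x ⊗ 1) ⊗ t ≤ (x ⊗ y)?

0.764

x ⊗ 1 = max(0, 0.640 + 1.000 − 1) = max(0, 0.640) = 0.640
~(x ⊗ 1) = 1 − 0.640 = 0.360
~~(x ⊗ 1) = 1 − 0.360 = 0.640
So the left factor is ~~(x ⊗ 1) = 0.640.
x ⊗ y = max(0, 0.640 + 0.764 − 1) = max(0, 0.404) = 0.404
So the right-hand bound is x ⊗ y = 0.404.
The residuum of the Łukasiewicz t-norm gives the supremum: min(1, 1 − 0.640 + 0.404).
1 − 0.640 + 0.404 = 0.764, so t = min(1, 0.764) = 0.764.
Check: 0.640 ⊗ 0.764 = max(0, 0.404) = 0.404 ≤ 0.404.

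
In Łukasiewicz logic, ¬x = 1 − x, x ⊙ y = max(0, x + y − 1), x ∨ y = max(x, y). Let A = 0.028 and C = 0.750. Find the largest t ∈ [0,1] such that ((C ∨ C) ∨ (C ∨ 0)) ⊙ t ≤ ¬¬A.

C ∨ C = max(0.750, 0.750) = 0.750
C ∨ 0 = max(0.750, 0.000) = 0.750
(C ∨ C) ∨ (C ∨ 0) = max(0.750, 0.750) = 0.750
So the left factor is (C ∨ C) ∨ (C ∨ 0) = 0.750.
¬A = 1 − 0.028 = 0.972
¬¬A = 1 − 0.972 = 0.028
So the right-hand bound is ¬¬A = 0.028.
The residuum of the Łukasiewicz t-norm gives the supremum: min(1, 1 − 0.750 + 0.028).
1 − 0.750 + 0.028 = 0.278, so t = min(1, 0.278) = 0.278.
Check: 0.750 ⊙ 0.278 = max(0, 0.028) = 0.028 ≤ 0.028.

0.278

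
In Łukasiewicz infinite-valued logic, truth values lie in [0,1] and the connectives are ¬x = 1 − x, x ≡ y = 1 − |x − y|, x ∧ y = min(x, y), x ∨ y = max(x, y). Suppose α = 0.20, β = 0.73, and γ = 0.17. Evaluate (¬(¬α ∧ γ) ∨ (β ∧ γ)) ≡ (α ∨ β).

0.90

¬α = 1 − 0.20 = 0.80
¬α ∧ γ = min(0.80, 0.17) = 0.17
¬(¬α ∧ γ) = 1 − 0.17 = 0.83
β ∧ γ = min(0.73, 0.17) = 0.17
¬(¬α ∧ γ) ∨ (β ∧ γ) = max(0.83, 0.17) = 0.83
α ∨ β = max(0.20, 0.73) = 0.73
(¬(¬α ∧ γ) ∨ (β ∧ γ)) ≡ (α ∨ β) = 1 − |0.83 − 0.73| = 1 − 0.10 = 0.90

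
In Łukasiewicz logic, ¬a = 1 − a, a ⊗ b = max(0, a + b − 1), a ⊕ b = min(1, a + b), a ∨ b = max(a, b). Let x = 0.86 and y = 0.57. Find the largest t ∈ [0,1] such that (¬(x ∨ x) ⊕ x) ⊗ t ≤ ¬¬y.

0.57

x ∨ x = max(0.86, 0.86) = 0.86
¬(x ∨ x) = 1 − 0.86 = 0.14
¬(x ∨ x) ⊕ x = min(1, 0.14 + 0.86) = min(1, 1.00) = 1.00
So the left factor is ¬(x ∨ x) ⊕ x = 1.00.
¬y = 1 − 0.57 = 0.43
¬¬y = 1 − 0.43 = 0.57
So the right-hand bound is ¬¬y = 0.57.
The residuum of the Łukasiewicz t-norm gives the supremum: min(1, 1 − 1.00 + 0.57).
1 − 1.00 + 0.57 = 0.57, so t = min(1, 0.57) = 0.57.
Check: 1.00 ⊗ 0.57 = max(0, 0.57) = 0.57 ≤ 0.57.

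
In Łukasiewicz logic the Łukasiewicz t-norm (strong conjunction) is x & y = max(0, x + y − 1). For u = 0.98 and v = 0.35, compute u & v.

u & v = max(0, 0.98 + 0.35 − 1) = max(0, 0.33) = 0.33
For comparison, the Gödel (minimum) t-norm min(x, y) would give 0.35.

0.33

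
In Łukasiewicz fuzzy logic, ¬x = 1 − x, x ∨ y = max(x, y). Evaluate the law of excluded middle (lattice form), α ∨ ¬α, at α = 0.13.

¬α = 1 − 0.13 = 0.87
α ∨ ¬α = max(0.13, 0.87) = 0.87
(The value 0.87 < 1 shows this instance is not satisfied; not a Ł∞-tautology — its value is max(a, 1−a).)

0.87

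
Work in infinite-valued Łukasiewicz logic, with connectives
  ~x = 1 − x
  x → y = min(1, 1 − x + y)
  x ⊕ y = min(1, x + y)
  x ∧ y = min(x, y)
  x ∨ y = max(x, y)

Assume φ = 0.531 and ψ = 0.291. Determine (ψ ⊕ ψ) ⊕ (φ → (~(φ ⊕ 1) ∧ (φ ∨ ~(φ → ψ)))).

1.000

ψ ⊕ ψ = min(1, 0.291 + 0.291) = min(1, 0.582) = 0.582
φ ⊕ 1 = min(1, 0.531 + 1.000) = min(1, 1.531) = 1.000
~(φ ⊕ 1) = 1 − 1.000 = 0.000
φ → ψ = min(1, 1 − 0.531 + 0.291) = min(1, 0.760) = 0.760
~(φ → ψ) = 1 − 0.760 = 0.240
φ ∨ ~(φ → ψ) = max(0.531, 0.240) = 0.531
~(φ ⊕ 1) ∧ (φ ∨ ~(φ → ψ)) = min(0.000, 0.531) = 0.000
φ → (~(φ ⊕ 1) ∧ (φ ∨ ~(φ → ψ))) = min(1, 1 − 0.531 + 0.000) = min(1, 0.469) = 0.469
(ψ ⊕ ψ) ⊕ (φ → (~(φ ⊕ 1) ∧ (φ ∨ ~(φ → ψ)))) = min(1, 0.582 + 0.469) = min(1, 1.051) = 1.000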